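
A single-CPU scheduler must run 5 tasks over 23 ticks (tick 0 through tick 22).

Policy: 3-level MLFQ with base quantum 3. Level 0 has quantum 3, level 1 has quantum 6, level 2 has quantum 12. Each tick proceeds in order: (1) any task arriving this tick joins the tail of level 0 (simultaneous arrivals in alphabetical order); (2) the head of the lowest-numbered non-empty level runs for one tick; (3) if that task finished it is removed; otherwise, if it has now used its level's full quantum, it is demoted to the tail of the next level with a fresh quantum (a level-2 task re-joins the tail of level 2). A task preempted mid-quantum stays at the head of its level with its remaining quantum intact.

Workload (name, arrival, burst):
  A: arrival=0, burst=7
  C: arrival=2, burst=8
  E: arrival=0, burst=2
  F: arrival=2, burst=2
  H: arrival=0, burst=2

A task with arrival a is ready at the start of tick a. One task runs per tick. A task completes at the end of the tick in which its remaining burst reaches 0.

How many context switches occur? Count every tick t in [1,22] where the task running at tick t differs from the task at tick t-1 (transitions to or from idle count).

t=0: L0/L1/L2 = AEH/-/- → run A
t=1: L0/L1/L2 = AEH/-/- → run A
t=2: L0/L1/L2 = AEHCF/-/- → run A
t=3: L0/L1/L2 = EHCF/A/- → run E
t=4: L0/L1/L2 = EHCF/A/- → run E
t=5: L0/L1/L2 = HCF/A/- → run H
t=6: L0/L1/L2 = HCF/A/- → run H
t=7: L0/L1/L2 = CF/A/- → run C
t=8: L0/L1/L2 = CF/A/- → run C
t=9: L0/L1/L2 = CF/A/- → run C
t=10: L0/L1/L2 = F/AC/- → run F
t=11: L0/L1/L2 = F/AC/- → run F
t=12: L0/L1/L2 = -/AC/- → run A
t=13: L0/L1/L2 = -/AC/- → run A
t=14: L0/L1/L2 = -/AC/- → run A
t=15: L0/L1/L2 = -/AC/- → run A
t=16: L0/L1/L2 = -/C/- → run C
t=17: L0/L1/L2 = -/C/- → run C
t=18: L0/L1/L2 = -/C/- → run C
t=19: L0/L1/L2 = -/C/- → run C
t=20: L0/L1/L2 = -/C/- → run C
t=21: (idle)
t=22: (idle)

context switches = 7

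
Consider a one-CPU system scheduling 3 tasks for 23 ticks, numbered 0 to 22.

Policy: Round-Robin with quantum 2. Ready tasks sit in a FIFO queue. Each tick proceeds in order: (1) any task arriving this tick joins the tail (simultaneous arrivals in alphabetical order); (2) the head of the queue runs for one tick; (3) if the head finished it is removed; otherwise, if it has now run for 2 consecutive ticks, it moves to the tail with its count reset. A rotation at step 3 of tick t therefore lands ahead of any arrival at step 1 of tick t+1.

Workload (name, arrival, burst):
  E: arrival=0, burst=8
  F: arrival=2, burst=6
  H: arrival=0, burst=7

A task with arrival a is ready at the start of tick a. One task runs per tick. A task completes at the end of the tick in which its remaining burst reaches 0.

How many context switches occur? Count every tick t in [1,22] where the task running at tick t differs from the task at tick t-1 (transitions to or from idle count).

context switches = 11

t=0: queue=[E,H] q_used=0 → run E
t=1: queue=[E,H] q_used=1 → run E
t=2: queue=[H,E,F] q_used=0 → run H
t=3: queue=[H,E,F] q_used=1 → run H
t=4: queue=[E,F,H] q_used=0 → run E
t=5: queue=[E,F,H] q_used=1 → run E
t=6: queue=[F,H,E] q_used=0 → run F
t=7: queue=[F,H,E] q_used=1 → run F
t=8: queue=[H,E,F] q_used=0 → run H
t=9: queue=[H,E,F] q_used=1 → run H
t=10: queue=[E,F,H] q_used=0 → run E
t=11: queue=[E,F,H] q_used=1 → run E
t=12: queue=[F,H,E] q_used=0 → run F
t=13: queue=[F,H,E] q_used=1 → run F
t=14: queue=[H,E,F] q_used=0 → run H
t=15: queue=[H,E,F] q_used=1 → run H
t=16: queue=[E,F,H] q_used=0 → run E
t=17: queue=[E,F,H] q_used=1 → run E
t=18: queue=[F,H] q_used=0 → run F
t=19: queue=[F,H] q_used=1 → run F
t=20: queue=[H] q_used=0 → run H
t=21: (idle)
t=22: (idle)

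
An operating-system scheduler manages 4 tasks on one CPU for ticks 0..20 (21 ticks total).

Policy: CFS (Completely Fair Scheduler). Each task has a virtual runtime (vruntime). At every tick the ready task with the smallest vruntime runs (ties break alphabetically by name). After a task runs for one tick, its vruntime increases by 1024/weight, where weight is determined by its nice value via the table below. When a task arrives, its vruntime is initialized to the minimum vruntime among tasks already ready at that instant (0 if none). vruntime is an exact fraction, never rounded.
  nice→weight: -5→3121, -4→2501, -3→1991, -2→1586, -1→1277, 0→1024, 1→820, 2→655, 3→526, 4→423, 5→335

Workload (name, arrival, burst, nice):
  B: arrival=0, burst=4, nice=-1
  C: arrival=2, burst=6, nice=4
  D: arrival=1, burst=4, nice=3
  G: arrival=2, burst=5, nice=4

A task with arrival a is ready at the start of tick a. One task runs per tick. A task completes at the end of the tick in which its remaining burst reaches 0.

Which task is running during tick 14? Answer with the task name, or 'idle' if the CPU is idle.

t=0: vr[B=0] → run B
t=1: vr[B=1024/1277 D=1024/1277] → run B
t=2: vr[B=2048/1277 C=1024/1277 D=1024/1277 G=1024/1277] → run C
t=3: vr[B=2048/1277 C=1740800/540171 D=1024/1277 G=1024/1277] → run D
t=4: vr[B=2048/1277 C=1740800/540171 D=923136/335851 G=1024/1277] → run G
t=5: vr[B=2048/1277 C=1740800/540171 D=923136/335851 G=1740800/540171] → run B
t=6: vr[B=3072/1277 C=1740800/540171 D=923136/335851 G=1740800/540171] → run B
t=7: vr[C=1740800/540171 D=923136/335851 G=1740800/540171] → run D
t=8: vr[C=1740800/540171 D=1576960/335851 G=1740800/540171] → run C
t=9: vr[C=3048448/540171 D=1576960/335851 G=1740800/540171] → run G
t=10: vr[C=3048448/540171 D=1576960/335851 G=3048448/540171] → run D
t=11: vr[C=3048448/540171 D=2230784/335851 G=3048448/540171] → run C
t=12: vr[C=1452032/180057 D=2230784/335851 G=3048448/540171] → run G
t=13: vr[C=1452032/180057 D=2230784/335851 G=1452032/180057] → run D
t=14: vr[C=1452032/180057 G=1452032/180057] → run C
t=15: vr[C=5663744/540171 G=1452032/180057] → run G
t=16: vr[C=5663744/540171 G=5663744/540171] → run C
t=17: vr[C=6971392/540171 G=5663744/540171] → run G
t=18: vr[C=6971392/540171] → run C
t=19: (idle)
t=20: (idle)

running at tick 14 = C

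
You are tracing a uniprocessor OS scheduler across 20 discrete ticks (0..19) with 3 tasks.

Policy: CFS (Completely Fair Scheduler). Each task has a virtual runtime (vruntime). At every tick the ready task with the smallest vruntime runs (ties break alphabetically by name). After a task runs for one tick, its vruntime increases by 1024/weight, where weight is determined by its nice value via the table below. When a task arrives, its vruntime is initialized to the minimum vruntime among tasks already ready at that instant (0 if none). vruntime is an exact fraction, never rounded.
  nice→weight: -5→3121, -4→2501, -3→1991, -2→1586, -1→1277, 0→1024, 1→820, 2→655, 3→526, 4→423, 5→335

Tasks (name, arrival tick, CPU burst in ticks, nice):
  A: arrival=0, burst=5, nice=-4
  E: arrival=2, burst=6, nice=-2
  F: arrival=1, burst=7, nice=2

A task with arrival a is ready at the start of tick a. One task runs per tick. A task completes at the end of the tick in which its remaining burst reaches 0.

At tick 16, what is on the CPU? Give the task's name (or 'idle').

t=0: vr[A=0] → run A
t=1: vr[A=1024/2501 F=1024/2501] → run A
t=2: vr[A=2048/2501 E=1024/2501 F=1024/2501] → run E
t=3: vr[A=2048/2501 E=34304/32513 F=1024/2501] → run F
t=4: vr[A=2048/2501 E=34304/32513 F=3231744/1638155] → run A
t=5: vr[A=3072/2501 E=34304/32513 F=3231744/1638155] → run E
t=6: vr[A=3072/2501 E=55296/32513 F=3231744/1638155] → run A
t=7: vr[A=4096/2501 E=55296/32513 F=3231744/1638155] → run A
t=8: vr[E=55296/32513 F=3231744/1638155] → run E
t=9: vr[E=76288/32513 F=3231744/1638155] → run F
t=10: vr[E=76288/32513 F=5792768/1638155] → run E
t=11: vr[E=97280/32513 F=5792768/1638155] → run E
t=12: vr[E=118272/32513 F=5792768/1638155] → run F
t=13: vr[E=118272/32513 F=8353792/1638155] → run E
t=14: vr[F=8353792/1638155] → run F
t=15: vr[F=10914816/1638155] → run F
t=16: vr[F=2695168/327631] → run F
t=17: vr[F=16036864/1638155] → run F
t=18: (idle)
t=19: (idle)

running at tick 16 = F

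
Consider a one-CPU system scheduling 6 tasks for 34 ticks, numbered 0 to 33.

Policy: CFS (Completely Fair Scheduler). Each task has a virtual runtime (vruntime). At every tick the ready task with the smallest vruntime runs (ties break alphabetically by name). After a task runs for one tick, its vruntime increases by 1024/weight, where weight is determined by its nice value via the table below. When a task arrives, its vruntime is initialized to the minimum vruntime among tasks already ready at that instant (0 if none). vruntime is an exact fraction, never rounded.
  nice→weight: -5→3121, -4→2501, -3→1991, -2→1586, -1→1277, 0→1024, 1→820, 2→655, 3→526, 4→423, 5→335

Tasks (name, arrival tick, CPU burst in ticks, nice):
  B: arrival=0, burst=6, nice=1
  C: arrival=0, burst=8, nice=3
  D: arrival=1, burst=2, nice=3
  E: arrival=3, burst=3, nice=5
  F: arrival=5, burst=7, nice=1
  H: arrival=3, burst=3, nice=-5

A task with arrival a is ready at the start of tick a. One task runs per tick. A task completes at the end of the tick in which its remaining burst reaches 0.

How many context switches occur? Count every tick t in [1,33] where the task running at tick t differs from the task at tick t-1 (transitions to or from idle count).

context switches = 25

t=0: vr[B=0 C=0] → run B
t=1: vr[B=256/205 C=0 D=0] → run C
t=2: vr[B=256/205 C=512/263 D=0] → run D
t=3: vr[B=256/205 C=512/263 D=512/263 E=256/205 H=256/205] → run B
t=4: vr[B=512/205 C=512/263 D=512/263 E=256/205 H=256/205] → run E
t=5: vr[B=512/205 C=512/263 D=512/263 E=59136/13735 F=256/205 H=256/205] → run F
t=6: vr[B=512/205 C=512/263 D=512/263 E=59136/13735 F=512/205 H=256/205] → run H
t=7: vr[B=512/205 C=512/263 D=512/263 E=59136/13735 F=512/205 H=1008896/639805] → run H
t=8: vr[B=512/205 C=512/263 D=512/263 E=59136/13735 F=512/205 H=1218816/639805] → run H
t=9: vr[B=512/205 C=512/263 D=512/263 E=59136/13735 F=512/205] → run C
t=10: vr[B=512/205 C=1024/263 D=512/263 E=59136/13735 F=512/205] → run D
t=11: vr[B=512/205 C=1024/263 E=59136/13735 F=512/205] → run B
t=12: vr[B=768/205 C=1024/263 E=59136/13735 F=512/205] → run F
t=13: vr[B=768/205 C=1024/263 E=59136/13735 F=768/205] → run B
t=14: vr[B=1024/205 C=1024/263 E=59136/13735 F=768/205] → run F
t=15: vr[B=1024/205 C=1024/263 E=59136/13735 F=1024/205] → run C
t=16: vr[B=1024/205 C=1536/263 E=59136/13735 F=1024/205] → run E
t=17: vr[B=1024/205 C=1536/263 E=20224/2747 F=1024/205] → run B
t=18: vr[B=256/41 C=1536/263 E=20224/2747 F=1024/205] → run F
t=19: vr[B=256/41 C=1536/263 E=20224/2747 F=256/41] → run C
t=20: vr[B=256/41 C=2048/263 E=20224/2747 F=256/41] → run B
t=21: vr[C=2048/263 E=20224/2747 F=256/41] → run F
t=22: vr[C=2048/263 E=20224/2747 F=1536/205] → run E
t=23: vr[C=2048/263 F=1536/205] → run F
t=24: vr[C=2048/263 F=1792/205] → run C
t=25: vr[C=2560/263 F=1792/205] → run F
t=26: vr[C=2560/263] → run C
t=27: vr[C=3072/263] → run C
t=28: vr[C=3584/263] → run C
t=29: (idle)
t=30: (idle)
t=31: (idle)
t=32: (idle)
t=33: (idle)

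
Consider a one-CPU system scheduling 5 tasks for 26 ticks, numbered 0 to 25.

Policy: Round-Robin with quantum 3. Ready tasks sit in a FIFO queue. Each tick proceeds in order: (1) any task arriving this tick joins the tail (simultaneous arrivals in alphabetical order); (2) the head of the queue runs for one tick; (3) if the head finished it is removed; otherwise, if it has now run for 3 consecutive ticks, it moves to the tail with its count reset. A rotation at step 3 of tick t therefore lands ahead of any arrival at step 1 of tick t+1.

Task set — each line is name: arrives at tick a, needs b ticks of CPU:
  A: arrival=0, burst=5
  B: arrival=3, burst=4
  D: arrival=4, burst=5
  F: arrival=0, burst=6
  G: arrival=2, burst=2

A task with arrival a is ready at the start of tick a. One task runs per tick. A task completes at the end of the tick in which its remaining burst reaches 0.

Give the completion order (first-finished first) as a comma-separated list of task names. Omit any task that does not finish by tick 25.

completion order = G, A, F, B, D

t=0: queue=[A,F] q_used=0 → run A
t=1: queue=[A,F] q_used=1 → run A
t=2: queue=[A,F,G] q_used=2 → run A
t=3: queue=[F,G,A,B] q_used=0 → run F
t=4: queue=[F,G,A,B,D] q_used=1 → run F
t=5: queue=[F,G,A,B,D] q_used=2 → run F
t=6: queue=[G,A,B,D,F] q_used=0 → run G
t=7: queue=[G,A,B,D,F] q_used=1 → run G
t=8: queue=[A,B,D,F] q_used=0 → run A
t=9: queue=[A,B,D,F] q_used=1 → run A
t=10: queue=[B,D,F] q_used=0 → run B
t=11: queue=[B,D,F] q_used=1 → run B
t=12: queue=[B,D,F] q_used=2 → run B
t=13: queue=[D,F,B] q_used=0 → run D
t=14: queue=[D,F,B] q_used=1 → run D
t=15: queue=[D,F,B] q_used=2 → run D
t=16: queue=[F,B,D] q_used=0 → run F
t=17: queue=[F,B,D] q_used=1 → run F
t=18: queue=[F,B,D] q_used=2 → run F
t=19: queue=[B,D] q_used=0 → run B
t=20: queue=[D] q_used=0 → run D
t=21: queue=[D] q_used=1 → run D
t=22: (idle)
t=23: (idle)
t=24: (idle)
t=25: (idle)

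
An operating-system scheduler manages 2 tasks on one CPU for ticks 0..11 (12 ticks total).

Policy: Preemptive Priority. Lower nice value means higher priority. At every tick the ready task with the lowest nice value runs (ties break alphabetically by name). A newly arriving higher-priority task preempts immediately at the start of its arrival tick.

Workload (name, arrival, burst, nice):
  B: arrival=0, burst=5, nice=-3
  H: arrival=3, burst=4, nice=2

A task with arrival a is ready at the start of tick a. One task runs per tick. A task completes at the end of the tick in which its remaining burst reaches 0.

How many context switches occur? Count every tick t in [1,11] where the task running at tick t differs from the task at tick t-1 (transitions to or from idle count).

context switches = 2

t=0: ready={B} → run B
t=1: ready={B} → run B
t=2: ready={B} → run B
t=3: ready={B,H} → run B
t=4: ready={B,H} → run B
t=5: ready={H} → run H
t=6: ready={H} → run H
t=7: ready={H} → run H
t=8: ready={H} → run H
t=9: (idle)
t=10: (idle)
t=11: (idle)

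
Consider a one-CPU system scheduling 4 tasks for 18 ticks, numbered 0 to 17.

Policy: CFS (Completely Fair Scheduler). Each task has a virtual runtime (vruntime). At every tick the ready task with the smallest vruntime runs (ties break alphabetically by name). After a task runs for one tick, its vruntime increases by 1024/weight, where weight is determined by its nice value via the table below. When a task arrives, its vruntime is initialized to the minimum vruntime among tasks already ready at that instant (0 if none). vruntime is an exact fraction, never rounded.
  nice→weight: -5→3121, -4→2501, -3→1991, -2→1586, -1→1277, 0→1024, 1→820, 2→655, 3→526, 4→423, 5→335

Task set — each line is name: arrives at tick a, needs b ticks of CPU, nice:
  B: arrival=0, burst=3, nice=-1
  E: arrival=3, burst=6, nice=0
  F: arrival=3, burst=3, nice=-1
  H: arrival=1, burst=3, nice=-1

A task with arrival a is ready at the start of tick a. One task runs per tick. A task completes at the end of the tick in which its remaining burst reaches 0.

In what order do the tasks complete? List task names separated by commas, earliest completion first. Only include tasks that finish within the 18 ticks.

t=0: vr[B=0] → run B
t=1: vr[B=1024/1277 H=1024/1277] → run B
t=2: vr[B=2048/1277 H=1024/1277] → run H
t=3: vr[B=2048/1277 E=2048/1277 F=2048/1277 H=2048/1277] → run B
t=4: vr[E=2048/1277 F=2048/1277 H=2048/1277] → run E
t=5: vr[E=3325/1277 F=2048/1277 H=2048/1277] → run F
t=6: vr[E=3325/1277 F=3072/1277 H=2048/1277] → run H
t=7: vr[E=3325/1277 F=3072/1277 H=3072/1277] → run F
t=8: vr[E=3325/1277 F=4096/1277 H=3072/1277] → run H
t=9: vr[E=3325/1277 F=4096/1277] → run E
t=10: vr[E=4602/1277 F=4096/1277] → run F
t=11: vr[E=4602/1277] → run E
t=12: vr[E=5879/1277] → run E
t=13: vr[E=7156/1277] → run E
t=14: vr[E=8433/1277] → run E
t=15: (idle)
t=16: (idle)
t=17: (idle)

completion order = B, H, F, E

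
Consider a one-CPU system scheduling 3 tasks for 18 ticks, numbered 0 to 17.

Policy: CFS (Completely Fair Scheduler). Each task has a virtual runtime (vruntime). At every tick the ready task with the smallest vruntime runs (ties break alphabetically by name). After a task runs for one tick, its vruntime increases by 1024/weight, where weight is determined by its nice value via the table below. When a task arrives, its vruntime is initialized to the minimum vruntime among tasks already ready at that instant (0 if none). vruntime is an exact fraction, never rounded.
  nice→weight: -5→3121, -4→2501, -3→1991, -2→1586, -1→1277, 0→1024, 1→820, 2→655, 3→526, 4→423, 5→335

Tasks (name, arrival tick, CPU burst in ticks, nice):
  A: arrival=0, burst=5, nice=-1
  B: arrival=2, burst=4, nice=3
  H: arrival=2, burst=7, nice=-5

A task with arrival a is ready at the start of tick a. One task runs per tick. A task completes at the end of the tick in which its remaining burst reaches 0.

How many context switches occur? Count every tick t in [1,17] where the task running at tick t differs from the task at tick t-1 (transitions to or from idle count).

t=0: vr[A=0] → run A
t=1: vr[A=1024/1277] → run A
t=2: vr[A=2048/1277 B=2048/1277 H=2048/1277] → run A
t=3: vr[A=3072/1277 B=2048/1277 H=2048/1277] → run B
t=4: vr[A=3072/1277 B=1192448/335851 H=2048/1277] → run H
t=5: vr[A=3072/1277 B=1192448/335851 H=7699456/3985517] → run H
t=6: vr[A=3072/1277 B=1192448/335851 H=9007104/3985517] → run H
t=7: vr[A=3072/1277 B=1192448/335851 H=10314752/3985517] → run A
t=8: vr[A=4096/1277 B=1192448/335851 H=10314752/3985517] → run H
t=9: vr[A=4096/1277 B=1192448/335851 H=11622400/3985517] → run H
t=10: vr[A=4096/1277 B=1192448/335851 H=12930048/3985517] → run A
t=11: vr[B=1192448/335851 H=12930048/3985517] → run H
t=12: vr[B=1192448/335851 H=14237696/3985517] → run B
t=13: vr[B=1846272/335851 H=14237696/3985517] → run H
t=14: vr[B=1846272/335851] → run B
t=15: vr[B=2500096/335851] → run B
t=16: (idle)
t=17: (idle)

context switches = 10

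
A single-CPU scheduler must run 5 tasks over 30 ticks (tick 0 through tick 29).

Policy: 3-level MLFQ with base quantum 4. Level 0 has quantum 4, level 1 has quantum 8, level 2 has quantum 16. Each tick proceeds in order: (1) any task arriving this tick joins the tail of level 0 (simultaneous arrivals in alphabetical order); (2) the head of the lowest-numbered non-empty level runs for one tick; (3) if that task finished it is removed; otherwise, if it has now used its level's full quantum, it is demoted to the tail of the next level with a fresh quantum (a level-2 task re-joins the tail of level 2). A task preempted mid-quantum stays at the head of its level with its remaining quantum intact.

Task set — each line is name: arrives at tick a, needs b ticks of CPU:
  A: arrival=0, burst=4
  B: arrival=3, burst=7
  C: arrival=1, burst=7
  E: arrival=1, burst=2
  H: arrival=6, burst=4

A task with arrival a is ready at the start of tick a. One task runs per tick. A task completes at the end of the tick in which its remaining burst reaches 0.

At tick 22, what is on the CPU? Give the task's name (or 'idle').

running at tick 22 = B

t=0: L0/L1/L2 = A/-/- → run A
t=1: L0/L1/L2 = ACE/-/- → run A
t=2: L0/L1/L2 = ACE/-/- → run A
t=3: L0/L1/L2 = ACEB/-/- → run A
t=4: L0/L1/L2 = CEB/-/- → run C
t=5: L0/L1/L2 = CEB/-/- → run C
t=6: L0/L1/L2 = CEBH/-/- → run C
t=7: L0/L1/L2 = CEBH/-/- → run C
t=8: L0/L1/L2 = EBH/C/- → run E
t=9: L0/L1/L2 = EBH/C/- → run E
t=10: L0/L1/L2 = BH/C/- → run B
t=11: L0/L1/L2 = BH/C/- → run B
t=12: L0/L1/L2 = BH/C/- → run B
t=13: L0/L1/L2 = BH/C/- → run B
t=14: L0/L1/L2 = H/CB/- → run H
t=15: L0/L1/L2 = H/CB/- → run H
t=16: L0/L1/L2 = H/CB/- → run H
t=17: L0/L1/L2 = H/CB/- → run H
t=18: L0/L1/L2 = -/CB/- → run C
t=19: L0/L1/L2 = -/CB/- → run C
t=20: L0/L1/L2 = -/CB/- → run C
t=21: L0/L1/L2 = -/B/- → run B
t=22: L0/L1/L2 = -/B/- → run B
t=23: L0/L1/L2 = -/B/- → run B
t=24: (idle)
t=25: (idle)
t=26: (idle)
t=27: (idle)
t=28: (idle)
t=29: (idle)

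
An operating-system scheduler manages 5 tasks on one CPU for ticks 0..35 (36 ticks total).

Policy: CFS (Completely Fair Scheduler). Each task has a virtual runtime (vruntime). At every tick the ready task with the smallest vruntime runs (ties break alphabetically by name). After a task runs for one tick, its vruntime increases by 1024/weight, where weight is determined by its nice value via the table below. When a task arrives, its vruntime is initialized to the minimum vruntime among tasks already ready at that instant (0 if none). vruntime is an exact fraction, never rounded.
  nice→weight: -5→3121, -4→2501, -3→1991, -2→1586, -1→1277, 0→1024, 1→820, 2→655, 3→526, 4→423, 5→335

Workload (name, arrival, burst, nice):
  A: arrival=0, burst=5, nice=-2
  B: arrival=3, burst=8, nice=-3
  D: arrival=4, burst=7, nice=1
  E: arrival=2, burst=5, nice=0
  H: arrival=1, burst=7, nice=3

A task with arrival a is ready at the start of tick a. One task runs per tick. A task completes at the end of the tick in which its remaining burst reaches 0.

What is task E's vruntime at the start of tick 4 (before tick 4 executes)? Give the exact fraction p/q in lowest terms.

vruntime(E, start of tick 4) = 1305/793

t=0: vr[A=0] → run A
t=1: vr[A=512/793 H=512/793] → run A
t=2: vr[A=1024/793 E=512/793 H=512/793] → run E
t=3: vr[A=1024/793 B=512/793 E=1305/793 H=512/793] → run B
t=4: vr[A=1024/793 B=1831424/1578863 D=512/793 E=1305/793 H=512/793] → run D
t=5: vr[A=1024/793 B=1831424/1578863 D=307968/162565 E=1305/793 H=512/793] → run H
t=6: vr[A=1024/793 B=1831424/1578863 D=307968/162565 E=1305/793 H=540672/208559] → run B
t=7: vr[A=1024/793 B=2643456/1578863 D=307968/162565 E=1305/793 H=540672/208559] → run A
t=8: vr[A=1536/793 B=2643456/1578863 D=307968/162565 E=1305/793 H=540672/208559] → run E
t=9: vr[A=1536/793 B=2643456/1578863 D=307968/162565 E=2098/793 H=540672/208559] → run B
t=10: vr[A=1536/793 B=3455488/1578863 D=307968/162565 E=2098/793 H=540672/208559] → run D
t=11: vr[A=1536/793 B=3455488/1578863 D=510976/162565 E=2098/793 H=540672/208559] → run A
t=12: vr[A=2048/793 B=3455488/1578863 D=510976/162565 E=2098/793 H=540672/208559] → run B
t=13: vr[A=2048/793 B=4267520/1578863 D=510976/162565 E=2098/793 H=540672/208559] → run A
t=14: vr[B=4267520/1578863 D=510976/162565 E=2098/793 H=540672/208559] → run H
t=15: vr[B=4267520/1578863 D=510976/162565 E=2098/793 H=946688/208559] → run E
t=16: vr[B=4267520/1578863 D=510976/162565 E=2891/793 H=946688/208559] → run B
t=17: vr[B=5079552/1578863 D=510976/162565 E=2891/793 H=946688/208559] → run D
t=18: vr[B=5079552/1578863 D=713984/162565 E=2891/793 H=946688/208559] → run B
t=19: vr[B=5891584/1578863 D=713984/162565 E=2891/793 H=946688/208559] → run E
t=20: vr[B=5891584/1578863 D=713984/162565 E=3684/793 H=946688/208559] → run B
t=21: vr[B=6703616/1578863 D=713984/162565 E=3684/793 H=946688/208559] → run B
t=22: vr[D=713984/162565 E=3684/793 H=946688/208559] → run D
t=23: vr[D=916992/162565 E=3684/793 H=946688/208559] → run H
t=24: vr[D=916992/162565 E=3684/793 H=1352704/208559] → run E
t=25: vr[D=916992/162565 H=1352704/208559] → run D
t=26: vr[D=224000/32513 H=1352704/208559] → run H
t=27: vr[D=224000/32513 H=1758720/208559] → run D
t=28: vr[D=1323008/162565 H=1758720/208559] → run D
t=29: vr[H=1758720/208559] → run H
t=30: vr[H=2164736/208559] → run H
t=31: vr[H=2570752/208559] → run H
t=32: (idle)
t=33: (idle)
t=34: (idle)
t=35: (idle)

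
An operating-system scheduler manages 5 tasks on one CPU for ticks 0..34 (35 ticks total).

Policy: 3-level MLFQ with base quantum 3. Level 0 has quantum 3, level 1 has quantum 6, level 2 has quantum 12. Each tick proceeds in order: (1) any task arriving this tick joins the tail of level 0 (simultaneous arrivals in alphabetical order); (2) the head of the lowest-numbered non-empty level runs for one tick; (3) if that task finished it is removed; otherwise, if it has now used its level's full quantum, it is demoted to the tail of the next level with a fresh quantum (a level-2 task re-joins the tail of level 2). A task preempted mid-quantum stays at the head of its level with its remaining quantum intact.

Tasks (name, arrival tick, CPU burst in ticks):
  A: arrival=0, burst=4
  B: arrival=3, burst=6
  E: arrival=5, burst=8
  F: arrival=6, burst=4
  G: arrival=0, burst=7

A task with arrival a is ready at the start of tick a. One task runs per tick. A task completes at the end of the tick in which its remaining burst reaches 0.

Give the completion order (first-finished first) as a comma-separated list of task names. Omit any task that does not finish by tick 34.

t=0: L0/L1/L2 = AG/-/- → run A
t=1: L0/L1/L2 = AG/-/- → run A
t=2: L0/L1/L2 = AG/-/- → run A
t=3: L0/L1/L2 = GB/A/- → run G
t=4: L0/L1/L2 = GB/A/- → run G
t=5: L0/L1/L2 = GBE/A/- → run G
t=6: L0/L1/L2 = BEF/AG/- → run B
t=7: L0/L1/L2 = BEF/AG/- → run B
t=8: L0/L1/L2 = BEF/AG/- → run B
t=9: L0/L1/L2 = EF/AGB/- → run E
t=10: L0/L1/L2 = EF/AGB/- → run E
t=11: L0/L1/L2 = EF/AGB/- → run E
t=12: L0/L1/L2 = F/AGBE/- → run F
t=13: L0/L1/L2 = F/AGBE/- → run F
t=14: L0/L1/L2 = F/AGBE/- → run F
t=15: L0/L1/L2 = -/AGBEF/- → run A
t=16: L0/L1/L2 = -/GBEF/- → run G
t=17: L0/L1/L2 = -/GBEF/- → run G
t=18: L0/L1/L2 = -/GBEF/- → run G
t=19: L0/L1/L2 = -/GBEF/- → run G
t=20: L0/L1/L2 = -/BEF/- → run B
t=21: L0/L1/L2 = -/BEF/- → run B
t=22: L0/L1/L2 = -/BEF/- → run B
t=23: L0/L1/L2 = -/EF/- → run E
t=24: L0/L1/L2 = -/EF/- → run E
t=25: L0/L1/L2 = -/EF/- → run E
t=26: L0/L1/L2 = -/EF/- → run E
t=27: L0/L1/L2 = -/EF/- → run E
t=28: L0/L1/L2 = -/F/- → run F
t=29: (idle)
t=30: (idle)
t=31: (idle)
t=32: (idle)
t=33: (idle)
t=34: (idle)

completion order = A, G, B, E, F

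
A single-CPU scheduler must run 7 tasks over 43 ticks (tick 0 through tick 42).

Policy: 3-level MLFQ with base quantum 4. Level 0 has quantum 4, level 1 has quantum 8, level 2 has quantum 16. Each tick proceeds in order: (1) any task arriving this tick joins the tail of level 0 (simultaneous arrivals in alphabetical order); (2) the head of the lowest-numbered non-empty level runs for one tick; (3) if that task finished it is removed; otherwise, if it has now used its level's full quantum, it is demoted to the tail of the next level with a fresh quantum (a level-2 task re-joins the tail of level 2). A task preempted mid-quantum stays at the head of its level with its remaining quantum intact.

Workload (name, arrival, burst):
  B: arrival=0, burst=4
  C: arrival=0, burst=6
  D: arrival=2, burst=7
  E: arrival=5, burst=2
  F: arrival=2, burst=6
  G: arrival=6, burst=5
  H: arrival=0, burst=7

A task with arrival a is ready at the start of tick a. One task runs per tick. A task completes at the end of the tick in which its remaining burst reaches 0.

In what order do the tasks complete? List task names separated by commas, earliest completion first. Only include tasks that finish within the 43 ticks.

completion order = B, E, C, H, D, F, G

t=0: L0/L1/L2 = BCH/-/- → run B
t=1: L0/L1/L2 = BCH/-/- → run B
t=2: L0/L1/L2 = BCHDF/-/- → run B
t=3: L0/L1/L2 = BCHDF/-/- → run B
t=4: L0/L1/L2 = CHDF/-/- → run C
t=5: L0/L1/L2 = CHDFE/-/- → run C
t=6: L0/L1/L2 = CHDFEG/-/- → run C
t=7: L0/L1/L2 = CHDFEG/-/- → run C
t=8: L0/L1/L2 = HDFEG/C/- → run H
t=9: L0/L1/L2 = HDFEG/C/- → run H
t=10: L0/L1/L2 = HDFEG/C/- → run H
t=11: L0/L1/L2 = HDFEG/C/- → run H
t=12: L0/L1/L2 = DFEG/CH/- → run D
t=13: L0/L1/L2 = DFEG/CH/- → run D
t=14: L0/L1/L2 = DFEG/CH/- → run D
t=15: L0/L1/L2 = DFEG/CH/- → run D
t=16: L0/L1/L2 = FEG/CHD/- → run F
t=17: L0/L1/L2 = FEG/CHD/- → run F
t=18: L0/L1/L2 = FEG/CHD/- → run F
t=19: L0/L1/L2 = FEG/CHD/- → run F
t=20: L0/L1/L2 = EG/CHDF/- → run E
t=21: L0/L1/L2 = EG/CHDF/- → run E
t=22: L0/L1/L2 = G/CHDF/- → run G
t=23: L0/L1/L2 = G/CHDF/- → run G
t=24: L0/L1/L2 = G/CHDF/- → run G
t=25: L0/L1/L2 = G/CHDF/- → run G
t=26: L0/L1/L2 = -/CHDFG/- → run C
t=27: L0/L1/L2 = -/CHDFG/- → run C
t=28: L0/L1/L2 = -/HDFG/- → run H
t=29: L0/L1/L2 = -/HDFG/- → run H
t=30: L0/L1/L2 = -/HDFG/- → run H
t=31: L0/L1/L2 = -/DFG/- → run D
t=32: L0/L1/L2 = -/DFG/- → run D
t=33: L0/L1/L2 = -/DFG/- → run D
t=34: L0/L1/L2 = -/FG/- → run F
t=35: L0/L1/L2 = -/FG/- → run F
t=36: L0/L1/L2 = -/G/- → run G
t=37: (idle)
t=38: (idle)
t=39: (idle)
t=40: (idle)
t=41: (idle)
t=42: (idle)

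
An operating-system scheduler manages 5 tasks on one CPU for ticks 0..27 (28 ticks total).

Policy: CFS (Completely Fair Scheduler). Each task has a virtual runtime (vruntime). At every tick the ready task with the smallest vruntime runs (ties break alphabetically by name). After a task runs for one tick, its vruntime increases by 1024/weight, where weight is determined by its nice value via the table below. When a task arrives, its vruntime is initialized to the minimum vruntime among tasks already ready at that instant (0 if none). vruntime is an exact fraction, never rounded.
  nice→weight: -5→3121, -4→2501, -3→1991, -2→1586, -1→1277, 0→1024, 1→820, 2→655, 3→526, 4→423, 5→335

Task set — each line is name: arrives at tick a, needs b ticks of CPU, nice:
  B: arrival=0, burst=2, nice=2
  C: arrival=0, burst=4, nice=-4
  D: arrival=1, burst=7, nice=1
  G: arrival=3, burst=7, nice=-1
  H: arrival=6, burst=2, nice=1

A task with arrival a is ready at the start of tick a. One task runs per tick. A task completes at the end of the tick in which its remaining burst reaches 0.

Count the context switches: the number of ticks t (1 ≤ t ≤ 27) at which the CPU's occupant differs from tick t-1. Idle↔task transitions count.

t=0: vr[B=0 C=0] → run B
t=1: vr[B=1024/655 C=0 D=0] → run C
t=2: vr[B=1024/655 C=1024/2501 D=0] → run D
t=3: vr[B=1024/655 C=1024/2501 D=256/205 G=1024/2501] → run C
t=4: vr[B=1024/655 C=2048/2501 D=256/205 G=1024/2501] → run G
t=5: vr[B=1024/655 C=2048/2501 D=256/205 G=3868672/3193777] → run C
t=6: vr[B=1024/655 C=3072/2501 D=256/205 G=3868672/3193777 H=3868672/3193777] → run G
t=7: vr[B=1024/655 C=3072/2501 D=256/205 G=6429696/3193777 H=3868672/3193777] → run H
t=8: vr[B=1024/655 C=3072/2501 D=256/205 G=6429696/3193777 H=39284992/15968885] → run C
t=9: vr[B=1024/655 D=256/205 G=6429696/3193777 H=39284992/15968885] → run D
t=10: vr[B=1024/655 D=512/205 G=6429696/3193777 H=39284992/15968885] → run B
t=11: vr[D=512/205 G=6429696/3193777 H=39284992/15968885] → run G
t=12: vr[D=512/205 G=8990720/3193777 H=39284992/15968885] → run H
t=13: vr[D=512/205 G=8990720/3193777] → run D
t=14: vr[D=768/205 G=8990720/3193777] → run G
t=15: vr[D=768/205 G=11551744/3193777] → run G
t=16: vr[D=768/205 G=14112768/3193777] → run D
t=17: vr[D=1024/205 G=14112768/3193777] → run G
t=18: vr[D=1024/205 G=16673792/3193777] → run D
t=19: vr[D=256/41 G=16673792/3193777] → run G
t=20: vr[D=256/41] → run D
t=21: vr[D=1536/205] → run D
t=22: (idle)
t=23: (idle)
t=24: (idle)
t=25: (idle)
t=26: (idle)
t=27: (idle)

context switches = 20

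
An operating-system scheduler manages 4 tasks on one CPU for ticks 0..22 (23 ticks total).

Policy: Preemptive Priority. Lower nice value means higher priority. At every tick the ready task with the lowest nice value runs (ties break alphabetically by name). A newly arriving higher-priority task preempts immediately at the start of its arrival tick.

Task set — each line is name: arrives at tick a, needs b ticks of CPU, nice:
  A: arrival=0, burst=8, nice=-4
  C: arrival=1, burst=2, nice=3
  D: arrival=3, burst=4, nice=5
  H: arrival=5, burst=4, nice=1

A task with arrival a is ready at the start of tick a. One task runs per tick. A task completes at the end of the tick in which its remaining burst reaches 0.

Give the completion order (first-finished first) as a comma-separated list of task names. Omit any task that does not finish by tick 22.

t=0: ready={A} → run A
t=1: ready={A,C} → run A
t=2: ready={A,C} → run A
t=3: ready={A,C,D} → run A
t=4: ready={A,C,D} → run A
t=5: ready={A,C,D,H} → run A
t=6: ready={A,C,D,H} → run A
t=7: ready={A,C,D,H} → run A
t=8: ready={C,D,H} → run H
t=9: ready={C,D,H} → run H
t=10: ready={C,D,H} → run H
t=11: ready={C,D,H} → run H
t=12: ready={C,D} → run C
t=13: ready={C,D} → run C
t=14: ready={D} → run D
t=15: ready={D} → run D
t=16: ready={D} → run D
t=17: ready={D} → run D
t=18: (idle)
t=19: (idle)
t=20: (idle)
t=21: (idle)
t=22: (idle)

completion order = A, H, C, D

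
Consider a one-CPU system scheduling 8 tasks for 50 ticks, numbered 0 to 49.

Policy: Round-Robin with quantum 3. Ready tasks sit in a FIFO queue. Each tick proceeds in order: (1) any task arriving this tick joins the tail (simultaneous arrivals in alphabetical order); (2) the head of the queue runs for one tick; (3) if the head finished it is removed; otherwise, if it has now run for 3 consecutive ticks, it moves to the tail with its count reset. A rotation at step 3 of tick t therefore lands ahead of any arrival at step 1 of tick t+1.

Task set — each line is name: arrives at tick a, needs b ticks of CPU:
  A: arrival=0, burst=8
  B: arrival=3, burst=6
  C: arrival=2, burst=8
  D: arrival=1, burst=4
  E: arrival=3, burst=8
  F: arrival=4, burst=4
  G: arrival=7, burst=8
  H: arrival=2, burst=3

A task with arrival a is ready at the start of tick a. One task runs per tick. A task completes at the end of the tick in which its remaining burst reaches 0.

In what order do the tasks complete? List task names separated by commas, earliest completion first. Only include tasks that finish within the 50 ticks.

t=0: queue=[A] q_used=0 → run A
t=1: queue=[A,D] q_used=1 → run A
t=2: queue=[A,D,C,H] q_used=2 → run A
t=3: queue=[D,C,H,A,B,E] q_used=0 → run D
t=4: queue=[D,C,H,A,B,E,F] q_used=1 → run D
t=5: queue=[D,C,H,A,B,E,F] q_used=2 → run D
t=6: queue=[C,H,A,B,E,F,D] q_used=0 → run C
t=7: queue=[C,H,A,B,E,F,D,G] q_used=1 → run C
t=8: queue=[C,H,A,B,E,F,D,G] q_used=2 → run C
t=9: queue=[H,A,B,E,F,D,G,C] q_used=0 → run H
t=10: queue=[H,A,B,E,F,D,G,C] q_used=1 → run H
t=11: queue=[H,A,B,E,F,D,G,C] q_used=2 → run H
t=12: queue=[A,B,E,F,D,G,C] q_used=0 → run A
t=13: queue=[A,B,E,F,D,G,C] q_used=1 → run A
t=14: queue=[A,B,E,F,D,G,C] q_used=2 → run A
t=15: queue=[B,E,F,D,G,C,A] q_used=0 → run B
t=16: queue=[B,E,F,D,G,C,A] q_used=1 → run B
t=17: queue=[B,E,F,D,G,C,A] q_used=2 → run B
t=18: queue=[E,F,D,G,C,A,B] q_used=0 → run E
t=19: queue=[E,F,D,G,C,A,B] q_used=1 → run E
t=20: queue=[E,F,D,G,C,A,B] q_used=2 → run E
t=21: queue=[F,D,G,C,A,B,E] q_used=0 → run F
t=22: queue=[F,D,G,C,A,B,E] q_used=1 → run F
t=23: queue=[F,D,G,C,A,B,E] q_used=2 → run F
t=24: queue=[D,G,C,A,B,E,F] q_used=0 → run D
t=25: queue=[G,C,A,B,E,F] q_used=0 → run G
t=26: queue=[G,C,A,B,E,F] q_used=1 → run G
t=27: queue=[G,C,A,B,E,F] q_used=2 → run G
t=28: queue=[C,A,B,E,F,G] q_used=0 → run C
t=29: queue=[C,A,B,E,F,G] q_used=1 → run C
t=30: queue=[C,A,B,E,F,G] q_used=2 → run C
t=31: queue=[A,B,E,F,G,C] q_used=0 → run A
t=32: queue=[A,B,E,F,G,C] q_used=1 → run A
t=33: queue=[B,E,F,G,C] q_used=0 → run B
t=34: queue=[B,E,F,G,C] q_used=1 → run B
t=35: queue=[B,E,F,G,C] q_used=2 → run B
t=36: queue=[E,F,G,C] q_used=0 → run E
t=37: queue=[E,F,G,C] q_used=1 → run E
t=38: queue=[E,F,G,C] q_used=2 → run E
t=39: queue=[F,G,C,E] q_used=0 → run F
t=40: queue=[G,C,E] q_used=0 → run G
t=41: queue=[G,C,E] q_used=1 → run G
t=42: queue=[G,C,E] q_used=2 → run G
t=43: queue=[C,E,G] q_used=0 → run C
t=44: queue=[C,E,G] q_used=1 → run C
t=45: queue=[E,G] q_used=0 → run E
t=46: queue=[E,G] q_used=1 → run E
t=47: queue=[G] q_used=0 → run G
t=48: queue=[G] q_used=1 → run G
t=49: (idle)

completion order = H, D, A, B, F, C, E, G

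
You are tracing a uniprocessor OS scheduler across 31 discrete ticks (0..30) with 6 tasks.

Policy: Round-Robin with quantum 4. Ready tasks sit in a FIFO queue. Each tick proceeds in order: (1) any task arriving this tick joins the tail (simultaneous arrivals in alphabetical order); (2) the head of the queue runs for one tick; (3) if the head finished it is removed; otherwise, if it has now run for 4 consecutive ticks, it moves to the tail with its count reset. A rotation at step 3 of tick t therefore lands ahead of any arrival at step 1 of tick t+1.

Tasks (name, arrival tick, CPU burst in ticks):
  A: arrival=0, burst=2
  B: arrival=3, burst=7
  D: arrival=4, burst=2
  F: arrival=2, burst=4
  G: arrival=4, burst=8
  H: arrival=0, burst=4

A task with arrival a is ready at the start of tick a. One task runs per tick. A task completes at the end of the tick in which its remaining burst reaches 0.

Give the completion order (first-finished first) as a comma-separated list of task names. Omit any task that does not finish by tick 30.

t=0: queue=[A,H] q_used=0 → run A
t=1: queue=[A,H] q_used=1 → run A
t=2: queue=[H,F] q_used=0 → run H
t=3: queue=[H,F,B] q_used=1 → run H
t=4: queue=[H,F,B,D,G] q_used=2 → run H
t=5: queue=[H,F,B,D,G] q_used=3 → run H
t=6: queue=[F,B,D,G] q_used=0 → run F
t=7: queue=[F,B,D,G] q_used=1 → run F
t=8: queue=[F,B,D,G] q_used=2 → run F
t=9: queue=[F,B,D,G] q_used=3 → run F
t=10: queue=[B,D,G] q_used=0 → run B
t=11: queue=[B,D,G] q_used=1 → run B
t=12: queue=[B,D,G] q_used=2 → run B
t=13: queue=[B,D,G] q_used=3 → run B
t=14: queue=[D,G,B] q_used=0 → run D
t=15: queue=[D,G,B] q_used=1 → run D
t=16: queue=[G,B] q_used=0 → run G
t=17: queue=[G,B] q_used=1 → run G
t=18: queue=[G,B] q_used=2 → run G
t=19: queue=[G,B] q_used=3 → run G
t=20: queue=[B,G] q_used=0 → run B
t=21: queue=[B,G] q_used=1 → run B
t=22: queue=[B,G] q_used=2 → run B
t=23: queue=[G] q_used=0 → run G
t=24: queue=[G] q_used=1 → run G
t=25: queue=[G] q_used=2 → run G
t=26: queue=[G] q_used=3 → run G
t=27: (idle)
t=28: (idle)
t=29: (idle)
t=30: (idle)

completion order = A, H, F, D, B, G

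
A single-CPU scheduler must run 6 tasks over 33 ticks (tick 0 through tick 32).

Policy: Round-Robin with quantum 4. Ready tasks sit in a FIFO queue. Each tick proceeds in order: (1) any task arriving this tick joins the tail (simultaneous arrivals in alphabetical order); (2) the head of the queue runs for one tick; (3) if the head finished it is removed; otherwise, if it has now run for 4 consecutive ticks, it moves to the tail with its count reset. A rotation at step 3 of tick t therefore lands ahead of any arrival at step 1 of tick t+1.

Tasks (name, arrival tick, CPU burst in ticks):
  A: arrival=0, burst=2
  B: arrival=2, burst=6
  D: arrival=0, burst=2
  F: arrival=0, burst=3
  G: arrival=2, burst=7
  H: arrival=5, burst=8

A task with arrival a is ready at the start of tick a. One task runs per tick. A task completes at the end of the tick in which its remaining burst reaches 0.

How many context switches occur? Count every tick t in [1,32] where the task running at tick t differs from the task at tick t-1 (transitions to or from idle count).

context switches = 9

t=0: queue=[A,D,F] q_used=0 → run A
t=1: queue=[A,D,F] q_used=1 → run A
t=2: queue=[D,F,B,G] q_used=0 → run D
t=3: queue=[D,F,B,G] q_used=1 → run D
t=4: queue=[F,B,G] q_used=0 → run F
t=5: queue=[F,B,G,H] q_used=1 → run F
t=6: queue=[F,B,G,H] q_used=2 → run F
t=7: queue=[B,G,H] q_used=0 → run B
t=8: queue=[B,G,H] q_used=1 → run B
t=9: queue=[B,G,H] q_used=2 → run B
t=10: queue=[B,G,H] q_used=3 → run B
t=11: queue=[G,H,B] q_used=0 → run G
t=12: queue=[G,H,B] q_used=1 → run G
t=13: queue=[G,H,B] q_used=2 → run G
t=14: queue=[G,H,B] q_used=3 → run G
t=15: queue=[H,B,G] q_used=0 → run H
t=16: queue=[H,B,G] q_used=1 → run H
t=17: queue=[H,B,G] q_used=2 → run H
t=18: queue=[H,B,G] q_used=3 → run H
t=19: queue=[B,G,H] q_used=0 → run B
t=20: queue=[B,G,H] q_used=1 → run B
t=21: queue=[G,H] q_used=0 → run G
t=22: queue=[G,H] q_used=1 → run G
t=23: queue=[G,H] q_used=2 → run G
t=24: queue=[H] q_used=0 → run H
t=25: queue=[H] q_used=1 → run H
t=26: queue=[H] q_used=2 → run H
t=27: queue=[H] q_used=3 → run H
t=28: (idle)
t=29: (idle)
t=30: (idle)
t=31: (idle)
t=32: (idle)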